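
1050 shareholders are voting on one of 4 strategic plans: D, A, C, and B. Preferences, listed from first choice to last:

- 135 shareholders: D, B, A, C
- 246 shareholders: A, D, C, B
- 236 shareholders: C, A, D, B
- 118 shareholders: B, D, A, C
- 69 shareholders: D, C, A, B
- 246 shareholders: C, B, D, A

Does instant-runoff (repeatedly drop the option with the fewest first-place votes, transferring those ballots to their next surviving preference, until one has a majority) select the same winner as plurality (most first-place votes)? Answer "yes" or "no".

Instant-runoff — R1 D 204, A 246, C 482, B 118 (B out); R2 D 322, A 246, C 482 (A out); R3 D 568, C 482 (D winner). Winner: D.
Plurality — first-place votes: D 204, A 246, C 482, B 118. Winner: C.
The two methods disagree.

no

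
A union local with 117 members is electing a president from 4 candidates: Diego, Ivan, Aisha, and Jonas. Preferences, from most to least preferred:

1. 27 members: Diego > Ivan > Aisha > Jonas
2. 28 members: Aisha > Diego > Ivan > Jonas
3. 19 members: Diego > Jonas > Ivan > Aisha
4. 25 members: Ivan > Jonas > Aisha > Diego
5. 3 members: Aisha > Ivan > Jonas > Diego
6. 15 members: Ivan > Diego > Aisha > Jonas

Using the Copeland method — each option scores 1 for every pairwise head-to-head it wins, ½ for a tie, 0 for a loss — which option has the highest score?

Diego

Diego: beats Ivan, Aisha, and Jonas → score 3.
Ivan: beats Aisha and Jonas; loses to Diego → score 2.
Aisha: beats Jonas; loses to Diego and Ivan → score 1.
Jonas: loses to Diego, Ivan, and Aisha → score 0.
Diego has the best pairwise record.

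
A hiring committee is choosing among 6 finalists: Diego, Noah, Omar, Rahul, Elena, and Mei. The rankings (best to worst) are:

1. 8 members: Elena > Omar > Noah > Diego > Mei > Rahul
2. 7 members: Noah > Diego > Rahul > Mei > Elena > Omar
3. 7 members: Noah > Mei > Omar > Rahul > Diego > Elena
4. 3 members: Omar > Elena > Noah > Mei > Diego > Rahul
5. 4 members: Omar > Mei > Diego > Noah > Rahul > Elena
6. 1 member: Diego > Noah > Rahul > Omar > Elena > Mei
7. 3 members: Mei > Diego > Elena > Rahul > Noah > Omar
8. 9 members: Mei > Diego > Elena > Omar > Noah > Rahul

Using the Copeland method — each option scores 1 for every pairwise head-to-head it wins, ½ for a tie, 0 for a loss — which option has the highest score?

Mei

Diego: beats Rahul and Elena; loses to Noah, Omar, and Mei → score 2.
Noah: beats Diego, Rahul, and Mei; loses to Omar and Elena → score 3.
Omar: beats Diego, Noah, and Rahul; loses to Elena and Mei → score 3.
Rahul: loses to Diego, Noah, Omar, Elena, and Mei → score 0.
Elena: beats Noah, Omar, and Rahul; loses to Diego and Mei → score 3.
Mei: beats Diego, Omar, Rahul, and Elena; loses to Noah → score 4.
Mei has the best pairwise record.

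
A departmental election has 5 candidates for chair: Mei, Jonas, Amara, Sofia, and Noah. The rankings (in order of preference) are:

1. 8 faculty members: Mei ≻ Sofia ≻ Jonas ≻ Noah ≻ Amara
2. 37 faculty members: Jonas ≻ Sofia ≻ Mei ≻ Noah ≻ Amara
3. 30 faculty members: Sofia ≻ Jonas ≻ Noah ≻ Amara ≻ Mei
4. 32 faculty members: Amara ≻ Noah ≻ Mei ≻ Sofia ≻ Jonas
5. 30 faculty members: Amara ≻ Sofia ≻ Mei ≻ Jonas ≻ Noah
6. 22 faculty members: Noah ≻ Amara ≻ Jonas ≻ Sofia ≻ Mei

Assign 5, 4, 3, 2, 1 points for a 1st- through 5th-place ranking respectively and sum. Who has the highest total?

Sofia

Mei: 8·5 + 37·3 + 30·1 + 32·3 + 30·3 + 22·1 = 389
Jonas: 8·3 + 37·5 + 30·4 + 32·1 + 30·2 + 22·3 = 487
Amara: 8·1 + 37·1 + 30·2 + 32·5 + 30·5 + 22·4 = 503
Sofia: 8·4 + 37·4 + 30·5 + 32·2 + 30·4 + 22·2 = 558
Noah: 8·2 + 37·2 + 30·3 + 32·4 + 30·1 + 22·5 = 448
Sofia has the highest Borda score (558).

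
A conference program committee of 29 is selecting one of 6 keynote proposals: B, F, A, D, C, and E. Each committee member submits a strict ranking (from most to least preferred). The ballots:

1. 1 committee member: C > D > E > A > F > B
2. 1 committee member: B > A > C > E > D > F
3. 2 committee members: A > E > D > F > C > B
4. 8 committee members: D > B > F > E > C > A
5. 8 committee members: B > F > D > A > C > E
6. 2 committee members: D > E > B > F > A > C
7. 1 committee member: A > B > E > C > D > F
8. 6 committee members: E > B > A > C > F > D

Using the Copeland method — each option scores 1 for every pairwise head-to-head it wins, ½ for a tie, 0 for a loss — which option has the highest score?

B: beats F, A, D, C, and E → score 5.
F: beats A, C, and E; loses to B and D → score 3.
A: beats C; loses to B, F, D, and E → score 1.
D: beats F, A, C, and E; loses to B → score 4.
C: loses to B, F, A, D, and E → score 0.
E: beats A and C; loses to B, F, and D → score 2.
B has the best pairwise record.

B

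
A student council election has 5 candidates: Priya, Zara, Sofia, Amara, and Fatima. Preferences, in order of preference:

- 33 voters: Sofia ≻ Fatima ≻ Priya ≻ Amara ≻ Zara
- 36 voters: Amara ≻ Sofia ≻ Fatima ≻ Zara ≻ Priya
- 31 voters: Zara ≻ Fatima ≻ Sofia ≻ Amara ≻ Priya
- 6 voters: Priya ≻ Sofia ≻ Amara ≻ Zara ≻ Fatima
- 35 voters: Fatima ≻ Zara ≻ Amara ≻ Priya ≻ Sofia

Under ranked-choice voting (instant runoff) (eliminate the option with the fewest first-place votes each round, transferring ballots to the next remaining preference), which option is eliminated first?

Priya

Round 1: Priya 6, Zara 31, Sofia 33, Amara 36, Fatima 35. Eliminate Priya.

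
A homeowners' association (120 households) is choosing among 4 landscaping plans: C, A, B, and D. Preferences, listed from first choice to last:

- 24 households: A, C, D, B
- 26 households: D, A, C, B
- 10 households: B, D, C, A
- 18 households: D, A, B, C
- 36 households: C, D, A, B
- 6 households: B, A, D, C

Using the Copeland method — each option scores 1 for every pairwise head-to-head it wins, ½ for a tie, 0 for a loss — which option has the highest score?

D

C: beats B; ties D; loses to A → score 1.5.
A: beats C and B; loses to D → score 2.
B: loses to C, A, and D → score 0.
D: beats A and B; ties C → score 2.5.
D has the best pairwise record.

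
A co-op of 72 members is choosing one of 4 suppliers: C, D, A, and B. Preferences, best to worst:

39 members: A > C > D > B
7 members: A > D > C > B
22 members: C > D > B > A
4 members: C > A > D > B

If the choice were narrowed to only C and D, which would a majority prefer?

C

Voters preferring C to D: 65; preferring D to C: 7.
C wins the head-to-head.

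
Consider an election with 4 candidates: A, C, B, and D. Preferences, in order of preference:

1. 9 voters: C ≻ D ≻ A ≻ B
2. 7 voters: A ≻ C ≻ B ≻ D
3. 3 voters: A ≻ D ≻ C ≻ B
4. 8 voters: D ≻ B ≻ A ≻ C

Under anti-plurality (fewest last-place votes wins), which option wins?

Last-place votes: A 0, C 8, B 12, D 7.
A is ranked last by the fewest voters, so A wins.

A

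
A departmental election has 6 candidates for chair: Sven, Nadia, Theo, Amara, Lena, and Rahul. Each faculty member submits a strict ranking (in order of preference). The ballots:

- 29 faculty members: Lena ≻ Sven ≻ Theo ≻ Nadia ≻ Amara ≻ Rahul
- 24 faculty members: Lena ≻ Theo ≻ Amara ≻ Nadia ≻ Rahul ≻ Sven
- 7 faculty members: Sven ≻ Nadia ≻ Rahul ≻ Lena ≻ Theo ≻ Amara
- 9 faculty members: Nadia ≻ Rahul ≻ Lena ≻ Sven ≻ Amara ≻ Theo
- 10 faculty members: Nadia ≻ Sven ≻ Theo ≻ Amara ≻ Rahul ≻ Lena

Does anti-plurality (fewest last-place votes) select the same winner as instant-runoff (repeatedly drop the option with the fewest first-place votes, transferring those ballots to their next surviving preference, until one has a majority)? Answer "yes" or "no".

no

Anti-plurality — last-place votes: Sven 24, Nadia 0, Theo 9, Amara 7, Lena 10, Rahul 29. Winner: Nadia.
Instant-runoff — R1 Sven 7, Nadia 19, Theo 0, Amara 0, Lena 53, Rahul 0 (Lena winner). Winner: Lena.
The two methods disagree.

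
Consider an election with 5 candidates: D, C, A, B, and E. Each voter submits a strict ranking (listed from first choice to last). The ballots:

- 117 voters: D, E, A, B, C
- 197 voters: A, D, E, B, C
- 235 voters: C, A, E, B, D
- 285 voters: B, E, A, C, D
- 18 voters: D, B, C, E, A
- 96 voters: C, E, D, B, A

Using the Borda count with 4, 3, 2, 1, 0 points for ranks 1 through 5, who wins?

E

D: 117·4 + 197·3 + 235·0 + 285·0 + 18·4 + 96·2 = 1323
C: 117·0 + 197·0 + 235·4 + 285·1 + 18·2 + 96·4 = 1645
A: 117·2 + 197·4 + 235·3 + 285·2 + 18·0 + 96·0 = 2297
B: 117·1 + 197·1 + 235·1 + 285·4 + 18·3 + 96·1 = 1839
E: 117·3 + 197·2 + 235·2 + 285·3 + 18·1 + 96·3 = 2376
E has the highest Borda score (2376).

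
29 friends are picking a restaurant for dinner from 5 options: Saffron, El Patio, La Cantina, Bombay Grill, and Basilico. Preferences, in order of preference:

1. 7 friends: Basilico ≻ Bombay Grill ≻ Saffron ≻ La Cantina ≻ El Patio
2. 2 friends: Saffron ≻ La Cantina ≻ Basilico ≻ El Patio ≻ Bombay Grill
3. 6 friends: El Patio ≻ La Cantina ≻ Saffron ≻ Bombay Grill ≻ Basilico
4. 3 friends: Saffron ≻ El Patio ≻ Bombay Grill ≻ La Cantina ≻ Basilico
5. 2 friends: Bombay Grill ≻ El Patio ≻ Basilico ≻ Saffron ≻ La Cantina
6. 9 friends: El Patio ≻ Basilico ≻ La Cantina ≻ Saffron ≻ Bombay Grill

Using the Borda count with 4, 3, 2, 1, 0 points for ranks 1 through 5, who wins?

El Patio

Saffron: 7·2 + 2·4 + 6·2 + 3·4 + 2·1 + 9·1 = 57
El Patio: 7·0 + 2·1 + 6·4 + 3·3 + 2·3 + 9·4 = 77
La Cantina: 7·1 + 2·3 + 6·3 + 3·1 + 2·0 + 9·2 = 52
Bombay Grill: 7·3 + 2·0 + 6·1 + 3·2 + 2·4 + 9·0 = 41
Basilico: 7·4 + 2·2 + 6·0 + 3·0 + 2·2 + 9·3 = 63
El Patio has the highest Borda score (77).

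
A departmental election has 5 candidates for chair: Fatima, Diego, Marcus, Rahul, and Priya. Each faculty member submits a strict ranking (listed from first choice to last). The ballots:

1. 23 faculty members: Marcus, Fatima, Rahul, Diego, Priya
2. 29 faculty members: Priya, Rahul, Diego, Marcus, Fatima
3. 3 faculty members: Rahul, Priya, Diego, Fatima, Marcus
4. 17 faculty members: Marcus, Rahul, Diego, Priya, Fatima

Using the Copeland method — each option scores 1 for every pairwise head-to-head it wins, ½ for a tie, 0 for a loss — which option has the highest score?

Marcus

Fatima: loses to Diego, Marcus, Rahul, and Priya → score 0.
Diego: beats Fatima and Priya; loses to Marcus and Rahul → score 2.
Marcus: beats Fatima, Diego, Rahul, and Priya → score 4.
Rahul: beats Fatima, Diego, and Priya; loses to Marcus → score 3.
Priya: beats Fatima; loses to Diego, Marcus, and Rahul → score 1.
Marcus has the best pairwise record.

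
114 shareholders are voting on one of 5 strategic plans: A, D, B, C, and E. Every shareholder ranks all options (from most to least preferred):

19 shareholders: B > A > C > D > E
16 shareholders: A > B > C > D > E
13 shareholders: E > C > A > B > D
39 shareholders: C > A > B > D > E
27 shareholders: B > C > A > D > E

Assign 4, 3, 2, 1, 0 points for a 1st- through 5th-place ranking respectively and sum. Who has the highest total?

C

A: 19·3 + 16·4 + 13·2 + 39·3 + 27·2 = 318
D: 19·1 + 16·1 + 13·0 + 39·1 + 27·1 = 101
B: 19·4 + 16·3 + 13·1 + 39·2 + 27·4 = 323
C: 19·2 + 16·2 + 13·3 + 39·4 + 27·3 = 346
E: 19·0 + 16·0 + 13·4 + 39·0 + 27·0 = 52
C has the highest Borda score (346).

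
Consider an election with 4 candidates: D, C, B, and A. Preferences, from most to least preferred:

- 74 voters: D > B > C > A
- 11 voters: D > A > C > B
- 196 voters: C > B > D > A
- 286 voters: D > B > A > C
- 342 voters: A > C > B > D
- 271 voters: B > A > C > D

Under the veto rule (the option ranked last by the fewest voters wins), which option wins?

Last-place votes: D 613, C 286, B 11, A 270.
B is ranked last by the fewest voters, so B wins.

B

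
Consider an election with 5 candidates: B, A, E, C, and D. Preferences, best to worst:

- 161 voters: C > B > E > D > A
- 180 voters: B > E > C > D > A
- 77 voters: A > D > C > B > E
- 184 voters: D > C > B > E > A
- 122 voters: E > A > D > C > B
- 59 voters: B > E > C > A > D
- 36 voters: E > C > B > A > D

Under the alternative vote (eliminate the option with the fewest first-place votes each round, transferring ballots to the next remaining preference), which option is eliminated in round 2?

E

Round 1: B 239, A 77, E 158, C 161, D 184. Eliminate A.
Round 2: B 239, E 158, C 161, D 261. Eliminate E.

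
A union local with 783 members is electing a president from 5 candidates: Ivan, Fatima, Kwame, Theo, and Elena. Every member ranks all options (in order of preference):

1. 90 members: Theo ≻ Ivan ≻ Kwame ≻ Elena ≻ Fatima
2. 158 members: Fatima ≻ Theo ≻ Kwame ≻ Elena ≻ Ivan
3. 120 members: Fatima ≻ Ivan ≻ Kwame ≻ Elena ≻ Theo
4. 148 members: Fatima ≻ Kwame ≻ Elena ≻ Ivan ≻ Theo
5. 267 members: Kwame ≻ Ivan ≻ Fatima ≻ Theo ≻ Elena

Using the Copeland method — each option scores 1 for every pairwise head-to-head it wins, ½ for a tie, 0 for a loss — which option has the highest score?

Fatima

Ivan: beats Theo and Elena; loses to Fatima and Kwame → score 2.
Fatima: beats Ivan, Kwame, Theo, and Elena → score 4.
Kwame: beats Ivan, Theo, and Elena; loses to Fatima → score 3.
Theo: beats Elena; loses to Ivan, Fatima, and Kwame → score 1.
Elena: loses to Ivan, Fatima, Kwame, and Theo → score 0.
Fatima has the best pairwise record.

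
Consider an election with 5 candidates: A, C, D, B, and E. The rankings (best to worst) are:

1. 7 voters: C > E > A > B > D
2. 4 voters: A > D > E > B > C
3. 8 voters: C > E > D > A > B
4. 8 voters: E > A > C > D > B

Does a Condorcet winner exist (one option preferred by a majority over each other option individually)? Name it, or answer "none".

C

C vs A: 15–12 for C.
C vs D: 23–4 for C.
C vs B: 23–4 for C.
C vs E: 15–12 for C.
C beats every other option head-to-head.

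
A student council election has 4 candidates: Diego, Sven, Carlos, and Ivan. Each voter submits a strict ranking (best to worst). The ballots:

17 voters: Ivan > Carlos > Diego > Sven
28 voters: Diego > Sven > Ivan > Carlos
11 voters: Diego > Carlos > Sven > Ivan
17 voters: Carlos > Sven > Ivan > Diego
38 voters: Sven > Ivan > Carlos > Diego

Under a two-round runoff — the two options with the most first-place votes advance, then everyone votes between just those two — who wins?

Diego

Round 1 first-place votes: Diego 39, Sven 38, Carlos 17, Ivan 17.
Diego and Sven advance.
Runoff: Diego is preferred to Sven by 56 voters; Sven by 55.
Diego wins the runoff.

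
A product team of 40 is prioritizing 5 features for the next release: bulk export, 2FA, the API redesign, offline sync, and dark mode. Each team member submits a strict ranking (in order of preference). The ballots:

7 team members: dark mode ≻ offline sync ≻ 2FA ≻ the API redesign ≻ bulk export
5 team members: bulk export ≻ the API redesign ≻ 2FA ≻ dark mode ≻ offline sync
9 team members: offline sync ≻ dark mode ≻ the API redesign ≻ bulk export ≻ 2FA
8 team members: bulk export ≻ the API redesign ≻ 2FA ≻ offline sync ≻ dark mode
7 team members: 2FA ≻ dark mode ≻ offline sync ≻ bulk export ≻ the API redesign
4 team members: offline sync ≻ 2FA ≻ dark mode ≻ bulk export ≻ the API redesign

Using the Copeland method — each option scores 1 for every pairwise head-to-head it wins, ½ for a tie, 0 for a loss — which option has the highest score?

offline sync

bulk export: beats 2FA and the API redesign; loses to offline sync and dark mode → score 2.
2FA: beats dark mode; ties offline sync; loses to bulk export and the API redesign → score 1.5.
the API redesign: beats 2FA; loses to bulk export, offline sync, and dark mode → score 1.
offline sync: beats bulk export, the API redesign, and dark mode; ties 2FA → score 3.5.
dark mode: beats bulk export and the API redesign; loses to 2FA and offline sync → score 2.
offline sync has the best pairwise record.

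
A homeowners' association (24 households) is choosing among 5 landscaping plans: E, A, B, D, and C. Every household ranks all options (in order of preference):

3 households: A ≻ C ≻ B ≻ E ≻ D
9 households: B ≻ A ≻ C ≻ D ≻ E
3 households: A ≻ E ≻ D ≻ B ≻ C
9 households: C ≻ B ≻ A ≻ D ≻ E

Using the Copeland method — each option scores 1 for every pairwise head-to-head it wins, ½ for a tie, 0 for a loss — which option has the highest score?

B

E: loses to A, B, D, and C → score 0.
A: beats E, D, and C; loses to B → score 3.
B: beats E, A, and D; ties C → score 3.5.
D: beats E; loses to A, B, and C → score 1.
C: beats E and D; ties B; loses to A → score 2.5.
B has the best pairwise record.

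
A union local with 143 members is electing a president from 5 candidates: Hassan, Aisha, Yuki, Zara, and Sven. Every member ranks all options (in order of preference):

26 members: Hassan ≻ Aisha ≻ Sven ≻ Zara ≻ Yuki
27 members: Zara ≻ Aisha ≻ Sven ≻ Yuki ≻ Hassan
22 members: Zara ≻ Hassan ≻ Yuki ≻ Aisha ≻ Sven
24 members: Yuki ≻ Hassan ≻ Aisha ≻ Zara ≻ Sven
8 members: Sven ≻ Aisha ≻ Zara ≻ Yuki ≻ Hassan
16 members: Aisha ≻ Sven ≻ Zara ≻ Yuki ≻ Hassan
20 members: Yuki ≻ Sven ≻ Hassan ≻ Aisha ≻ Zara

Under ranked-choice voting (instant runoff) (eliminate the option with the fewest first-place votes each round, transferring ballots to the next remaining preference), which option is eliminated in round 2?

Round 1: Hassan 26, Aisha 16, Yuki 44, Zara 49, Sven 8. Eliminate Sven.
Round 2: Hassan 26, Aisha 24, Yuki 44, Zara 49. Eliminate Aisha.

Aisha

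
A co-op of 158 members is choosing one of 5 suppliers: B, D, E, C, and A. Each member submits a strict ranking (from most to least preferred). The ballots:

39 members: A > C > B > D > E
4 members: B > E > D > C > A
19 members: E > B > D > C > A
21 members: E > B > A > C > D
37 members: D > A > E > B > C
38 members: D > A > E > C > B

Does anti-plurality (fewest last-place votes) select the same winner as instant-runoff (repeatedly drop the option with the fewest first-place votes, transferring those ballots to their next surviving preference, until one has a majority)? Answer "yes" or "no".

yes

Anti-plurality — last-place votes: B 38, D 21, E 39, C 37, A 23. Winner: D.
Instant-runoff — R1 B 4, D 75, E 40, C 0, A 39 (C out); R2 B 4, D 75, E 40, A 39 (B out); R3 D 75, E 44, A 39 (A out); R4 D 114, E 44 (D winner). Winner: D.
The two methods agree.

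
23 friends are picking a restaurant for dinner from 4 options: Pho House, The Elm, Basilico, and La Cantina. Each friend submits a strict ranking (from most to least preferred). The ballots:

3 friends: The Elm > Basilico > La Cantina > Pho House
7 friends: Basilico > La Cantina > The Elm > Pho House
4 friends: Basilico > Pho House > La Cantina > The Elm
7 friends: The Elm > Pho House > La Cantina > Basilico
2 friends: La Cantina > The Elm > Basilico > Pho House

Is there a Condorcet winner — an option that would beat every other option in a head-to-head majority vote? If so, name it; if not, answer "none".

Checking pairwise contests:
The Elm beats Pho House 19–4.
La Cantina beats The Elm 13–10.
The Elm beats Basilico 12–11.
Basilico beats La Cantina 14–9.
Every option loses at least one head-to-head, so there is no Condorcet winner.

none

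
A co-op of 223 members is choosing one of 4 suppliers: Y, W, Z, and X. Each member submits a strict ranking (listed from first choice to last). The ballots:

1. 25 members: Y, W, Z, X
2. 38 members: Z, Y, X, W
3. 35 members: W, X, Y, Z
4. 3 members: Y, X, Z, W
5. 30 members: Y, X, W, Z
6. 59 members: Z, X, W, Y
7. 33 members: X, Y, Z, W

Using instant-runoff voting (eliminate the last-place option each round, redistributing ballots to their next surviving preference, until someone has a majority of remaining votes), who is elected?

Y

Round 1: Y 58, W 35, Z 97, X 33. Eliminate X.
Round 2: Y 91, W 35, Z 97. Eliminate W.
Round 3: Y 126, Z 97. Y has a majority.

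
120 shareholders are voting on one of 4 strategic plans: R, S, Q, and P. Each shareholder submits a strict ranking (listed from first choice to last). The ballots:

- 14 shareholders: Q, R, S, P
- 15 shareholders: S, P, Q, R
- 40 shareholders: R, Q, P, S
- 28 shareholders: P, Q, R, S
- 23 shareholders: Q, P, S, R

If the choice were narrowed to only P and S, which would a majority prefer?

P

Voters preferring P to S: 91; preferring S to P: 29.
P wins the head-to-head.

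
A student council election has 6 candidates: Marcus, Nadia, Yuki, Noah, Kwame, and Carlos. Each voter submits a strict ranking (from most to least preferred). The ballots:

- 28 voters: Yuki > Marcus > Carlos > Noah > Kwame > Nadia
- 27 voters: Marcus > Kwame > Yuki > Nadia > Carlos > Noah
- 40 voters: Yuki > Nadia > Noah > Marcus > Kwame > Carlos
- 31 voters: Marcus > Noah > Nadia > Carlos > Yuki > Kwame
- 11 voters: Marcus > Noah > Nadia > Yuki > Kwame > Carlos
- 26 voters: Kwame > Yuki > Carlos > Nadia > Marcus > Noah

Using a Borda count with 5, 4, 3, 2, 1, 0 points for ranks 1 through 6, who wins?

Marcus: 28·4 + 27·5 + 40·2 + 31·5 + 11·5 + 26·1 = 563
Nadia: 28·0 + 27·2 + 40·4 + 31·3 + 11·3 + 26·2 = 392
Yuki: 28·5 + 27·3 + 40·5 + 31·1 + 11·2 + 26·4 = 578
Noah: 28·2 + 27·0 + 40·3 + 31·4 + 11·4 + 26·0 = 344
Kwame: 28·1 + 27·4 + 40·1 + 31·0 + 11·1 + 26·5 = 317
Carlos: 28·3 + 27·1 + 40·0 + 31·2 + 11·0 + 26·3 = 251
Yuki has the highest Borda score (578).

Yuki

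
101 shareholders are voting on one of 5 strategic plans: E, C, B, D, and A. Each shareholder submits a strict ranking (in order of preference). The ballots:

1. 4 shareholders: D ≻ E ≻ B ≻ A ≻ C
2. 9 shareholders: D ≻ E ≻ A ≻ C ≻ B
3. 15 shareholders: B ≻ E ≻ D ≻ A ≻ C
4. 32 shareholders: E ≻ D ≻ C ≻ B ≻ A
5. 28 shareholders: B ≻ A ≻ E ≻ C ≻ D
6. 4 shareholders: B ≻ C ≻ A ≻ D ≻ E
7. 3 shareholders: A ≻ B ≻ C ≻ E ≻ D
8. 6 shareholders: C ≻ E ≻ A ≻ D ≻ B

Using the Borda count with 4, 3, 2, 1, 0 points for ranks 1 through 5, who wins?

E: 4·3 + 9·3 + 15·3 + 32·4 + 28·2 + 4·0 + 3·1 + 6·3 = 289
C: 4·0 + 9·1 + 15·0 + 32·2 + 28·1 + 4·3 + 3·2 + 6·4 = 143
B: 4·2 + 9·0 + 15·4 + 32·1 + 28·4 + 4·4 + 3·3 + 6·0 = 237
D: 4·4 + 9·4 + 15·2 + 32·3 + 28·0 + 4·1 + 3·0 + 6·1 = 188
A: 4·1 + 9·2 + 15·1 + 32·0 + 28·3 + 4·2 + 3·4 + 6·2 = 153
E has the highest Borda score (289).

E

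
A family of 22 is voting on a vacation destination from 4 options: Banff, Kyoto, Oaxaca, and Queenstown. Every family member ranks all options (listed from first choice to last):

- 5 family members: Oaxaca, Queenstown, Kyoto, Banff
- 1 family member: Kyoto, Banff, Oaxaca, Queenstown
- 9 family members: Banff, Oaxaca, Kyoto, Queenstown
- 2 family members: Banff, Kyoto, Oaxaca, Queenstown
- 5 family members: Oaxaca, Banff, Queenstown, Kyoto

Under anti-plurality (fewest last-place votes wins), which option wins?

Oaxaca

Last-place votes: Banff 5, Kyoto 5, Oaxaca 0, Queenstown 12.
Oaxaca is ranked last by the fewest voters, so Oaxaca wins.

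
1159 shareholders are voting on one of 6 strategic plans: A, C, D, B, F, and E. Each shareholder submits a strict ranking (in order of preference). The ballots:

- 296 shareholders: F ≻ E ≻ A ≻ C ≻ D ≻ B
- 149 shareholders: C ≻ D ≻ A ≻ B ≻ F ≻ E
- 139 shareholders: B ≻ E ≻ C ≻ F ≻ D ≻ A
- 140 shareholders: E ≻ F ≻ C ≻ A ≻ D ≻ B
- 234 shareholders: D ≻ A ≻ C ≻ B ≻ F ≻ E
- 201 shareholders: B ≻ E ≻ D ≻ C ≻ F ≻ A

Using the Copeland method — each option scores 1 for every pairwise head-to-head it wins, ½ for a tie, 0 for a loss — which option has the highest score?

C

A: beats B; loses to C, D, F, and E → score 1.
C: beats A, D, B, and F; loses to E → score 4.
D: beats A, B, and F; loses to C and E → score 3.
B: beats F and E; loses to A, C, and D → score 2.
F: beats A and E; loses to C, D, and B → score 2.
E: beats A, C, and D; loses to B and F → score 3.
C has the best pairwise record.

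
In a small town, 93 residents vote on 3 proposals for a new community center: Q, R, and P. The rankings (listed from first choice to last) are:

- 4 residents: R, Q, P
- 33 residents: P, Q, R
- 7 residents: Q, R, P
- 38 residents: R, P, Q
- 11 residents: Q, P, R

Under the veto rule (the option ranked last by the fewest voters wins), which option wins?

Last-place votes: Q 38, R 44, P 11.
P is ranked last by the fewest voters, so P wins.

P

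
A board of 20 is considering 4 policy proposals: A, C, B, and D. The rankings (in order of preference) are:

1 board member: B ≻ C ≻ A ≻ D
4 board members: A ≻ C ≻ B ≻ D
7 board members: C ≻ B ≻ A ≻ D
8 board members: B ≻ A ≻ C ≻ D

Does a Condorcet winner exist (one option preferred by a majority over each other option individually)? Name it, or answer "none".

none

Checking pairwise contests:
B beats A 16–4.
A beats C 12–8.
C beats B 11–9.
A beats D 20–0.
Every option loses at least one head-to-head, so there is no Condorcet winner.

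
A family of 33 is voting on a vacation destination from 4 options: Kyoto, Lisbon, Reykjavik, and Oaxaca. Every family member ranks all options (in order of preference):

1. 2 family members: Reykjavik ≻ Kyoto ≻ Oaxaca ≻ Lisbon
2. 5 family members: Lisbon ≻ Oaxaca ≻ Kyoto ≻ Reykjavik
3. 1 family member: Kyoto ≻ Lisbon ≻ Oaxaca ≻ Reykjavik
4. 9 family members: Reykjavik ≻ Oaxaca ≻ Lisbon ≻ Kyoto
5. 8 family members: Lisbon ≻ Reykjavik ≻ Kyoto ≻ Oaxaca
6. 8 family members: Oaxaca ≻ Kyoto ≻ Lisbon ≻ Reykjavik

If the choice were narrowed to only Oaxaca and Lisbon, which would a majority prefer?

Voters preferring Oaxaca to Lisbon: 19; preferring Lisbon to Oaxaca: 14.
Oaxaca wins the head-to-head.

Oaxaca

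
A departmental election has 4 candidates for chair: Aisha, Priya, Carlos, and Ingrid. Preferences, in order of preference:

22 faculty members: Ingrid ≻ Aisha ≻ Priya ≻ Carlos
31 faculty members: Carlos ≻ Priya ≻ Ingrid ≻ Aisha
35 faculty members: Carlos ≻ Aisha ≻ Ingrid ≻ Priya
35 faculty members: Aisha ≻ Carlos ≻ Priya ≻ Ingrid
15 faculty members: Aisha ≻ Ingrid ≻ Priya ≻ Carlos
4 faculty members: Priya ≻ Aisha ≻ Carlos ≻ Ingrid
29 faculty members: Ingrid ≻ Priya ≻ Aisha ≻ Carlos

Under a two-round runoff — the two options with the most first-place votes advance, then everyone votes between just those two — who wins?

Round 1 first-place votes: Aisha 50, Priya 4, Carlos 66, Ingrid 51.
Carlos and Ingrid advance.
Runoff: Carlos is preferred to Ingrid by 105 voters; Ingrid by 66.
Carlos wins the runoff.

Carlos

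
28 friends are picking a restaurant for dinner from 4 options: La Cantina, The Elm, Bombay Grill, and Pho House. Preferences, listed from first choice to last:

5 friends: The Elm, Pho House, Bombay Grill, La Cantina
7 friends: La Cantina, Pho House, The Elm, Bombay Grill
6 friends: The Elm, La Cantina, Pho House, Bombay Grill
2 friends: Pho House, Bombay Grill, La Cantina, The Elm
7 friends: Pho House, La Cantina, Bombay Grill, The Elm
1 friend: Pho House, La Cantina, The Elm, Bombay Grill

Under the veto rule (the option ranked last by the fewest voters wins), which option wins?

Pho House

Last-place votes: La Cantina 5, The Elm 9, Bombay Grill 14, Pho House 0.
Pho House is ranked last by the fewest voters, so Pho House wins.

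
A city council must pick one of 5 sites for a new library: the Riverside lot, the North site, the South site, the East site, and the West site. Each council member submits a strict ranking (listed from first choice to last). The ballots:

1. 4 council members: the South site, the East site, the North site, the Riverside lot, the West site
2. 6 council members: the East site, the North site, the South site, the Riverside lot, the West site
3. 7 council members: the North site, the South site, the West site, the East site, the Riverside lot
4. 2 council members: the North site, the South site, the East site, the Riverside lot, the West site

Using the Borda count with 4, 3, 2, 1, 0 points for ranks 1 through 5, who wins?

the Riverside lot: 4·1 + 6·1 + 7·0 + 2·1 = 12
the North site: 4·2 + 6·3 + 7·4 + 2·4 = 62
the South site: 4·4 + 6·2 + 7·3 + 2·3 = 55
the East site: 4·3 + 6·4 + 7·1 + 2·2 = 47
the West site: 4·0 + 6·0 + 7·2 + 2·0 = 14
the North site has the highest Borda score (62).

the North site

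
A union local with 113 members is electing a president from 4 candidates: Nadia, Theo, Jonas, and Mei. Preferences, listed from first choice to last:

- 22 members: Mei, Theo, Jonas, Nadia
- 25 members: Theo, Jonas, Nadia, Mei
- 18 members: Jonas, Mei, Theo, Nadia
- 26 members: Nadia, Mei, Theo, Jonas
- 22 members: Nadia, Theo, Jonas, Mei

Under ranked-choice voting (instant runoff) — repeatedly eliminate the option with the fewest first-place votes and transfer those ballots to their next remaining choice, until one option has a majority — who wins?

Nadia

Round 1: Nadia 48, Theo 25, Jonas 18, Mei 22. Eliminate Jonas.
Round 2: Nadia 48, Theo 25, Mei 40. Eliminate Theo.
Round 3: Nadia 73, Mei 40. Nadia has a majority.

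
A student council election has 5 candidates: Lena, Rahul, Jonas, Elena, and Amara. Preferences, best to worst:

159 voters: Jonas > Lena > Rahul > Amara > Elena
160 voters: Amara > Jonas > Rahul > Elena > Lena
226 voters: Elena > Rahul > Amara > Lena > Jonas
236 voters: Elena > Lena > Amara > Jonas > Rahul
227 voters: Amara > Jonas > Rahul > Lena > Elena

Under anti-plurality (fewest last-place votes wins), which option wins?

Amara

Last-place votes: Lena 160, Rahul 236, Jonas 226, Elena 386, Amara 0.
Amara is ranked last by the fewest voters, so Amara wins.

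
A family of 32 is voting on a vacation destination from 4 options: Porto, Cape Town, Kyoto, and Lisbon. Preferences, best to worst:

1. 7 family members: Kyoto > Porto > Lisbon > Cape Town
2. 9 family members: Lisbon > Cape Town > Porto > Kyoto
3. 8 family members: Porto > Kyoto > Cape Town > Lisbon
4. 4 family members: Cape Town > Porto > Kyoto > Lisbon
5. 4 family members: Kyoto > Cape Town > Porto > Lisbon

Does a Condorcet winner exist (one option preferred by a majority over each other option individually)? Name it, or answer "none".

Checking pairwise contests:
Cape Town beats Porto 17–15.
Kyoto beats Cape Town 19–13.
Porto beats Kyoto 21–11.
Porto beats Lisbon 23–9.
Every option loses at least one head-to-head, so there is no Condorcet winner.

none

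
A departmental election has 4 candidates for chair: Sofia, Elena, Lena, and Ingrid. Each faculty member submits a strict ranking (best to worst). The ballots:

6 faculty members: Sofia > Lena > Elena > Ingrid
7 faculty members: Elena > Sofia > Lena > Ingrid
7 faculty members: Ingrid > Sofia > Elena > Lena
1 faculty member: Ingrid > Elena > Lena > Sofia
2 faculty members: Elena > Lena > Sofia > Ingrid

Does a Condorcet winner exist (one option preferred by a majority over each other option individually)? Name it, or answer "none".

Sofia

Sofia vs Elena: 13–10 for Sofia.
Sofia vs Lena: 20–3 for Sofia.
Sofia vs Ingrid: 15–8 for Sofia.
Sofia beats every other option head-to-head.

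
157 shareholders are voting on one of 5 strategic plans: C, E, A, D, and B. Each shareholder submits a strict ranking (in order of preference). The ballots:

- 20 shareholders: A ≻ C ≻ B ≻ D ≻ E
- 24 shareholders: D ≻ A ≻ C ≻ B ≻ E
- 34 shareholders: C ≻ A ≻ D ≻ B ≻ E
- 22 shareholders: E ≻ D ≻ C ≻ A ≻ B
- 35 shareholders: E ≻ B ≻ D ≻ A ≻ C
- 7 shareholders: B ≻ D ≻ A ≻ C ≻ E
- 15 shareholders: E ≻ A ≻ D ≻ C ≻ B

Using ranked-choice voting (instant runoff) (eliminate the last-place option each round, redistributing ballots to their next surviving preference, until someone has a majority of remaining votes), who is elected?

Round 1: C 34, E 72, A 20, D 24, B 7. Eliminate B.
Round 2: C 34, E 72, A 20, D 31. Eliminate A.
Round 3: C 54, E 72, D 31. Eliminate D.
Round 4: C 85, E 72. C has a majority.

C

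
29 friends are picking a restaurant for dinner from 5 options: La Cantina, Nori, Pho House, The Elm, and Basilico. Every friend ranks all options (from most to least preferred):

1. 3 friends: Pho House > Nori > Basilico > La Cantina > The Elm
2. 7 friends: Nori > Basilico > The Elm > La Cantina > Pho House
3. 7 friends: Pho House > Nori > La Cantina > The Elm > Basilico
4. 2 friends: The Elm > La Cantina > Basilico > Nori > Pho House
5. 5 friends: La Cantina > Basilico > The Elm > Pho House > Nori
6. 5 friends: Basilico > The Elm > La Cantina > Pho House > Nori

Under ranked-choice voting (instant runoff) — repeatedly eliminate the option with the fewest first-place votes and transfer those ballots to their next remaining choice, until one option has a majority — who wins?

La Cantina

Round 1: La Cantina 5, Nori 7, Pho House 10, The Elm 2, Basilico 5. Eliminate The Elm.
Round 2: La Cantina 7, Nori 7, Pho House 10, Basilico 5. Eliminate Basilico.
Round 3: La Cantina 12, Nori 7, Pho House 10. Eliminate Nori.
Round 4: La Cantina 19, Pho House 10. La Cantina has a majority.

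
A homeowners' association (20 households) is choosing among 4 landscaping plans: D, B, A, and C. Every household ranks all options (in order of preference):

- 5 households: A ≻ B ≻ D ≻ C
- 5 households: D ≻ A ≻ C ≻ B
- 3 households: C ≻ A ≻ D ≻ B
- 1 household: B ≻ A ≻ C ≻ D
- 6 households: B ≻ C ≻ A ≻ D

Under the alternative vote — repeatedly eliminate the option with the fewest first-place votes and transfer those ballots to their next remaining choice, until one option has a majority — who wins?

Round 1: D 5, B 7, A 5, C 3. Eliminate C.
Round 2: D 5, B 7, A 8. Eliminate D.
Round 3: B 7, A 13. A has a majority.

A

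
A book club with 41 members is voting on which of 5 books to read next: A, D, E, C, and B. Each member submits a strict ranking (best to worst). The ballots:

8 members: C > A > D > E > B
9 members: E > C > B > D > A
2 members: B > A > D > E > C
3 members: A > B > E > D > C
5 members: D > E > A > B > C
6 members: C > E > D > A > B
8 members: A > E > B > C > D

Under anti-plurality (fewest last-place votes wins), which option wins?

E

Last-place votes: A 9, D 8, E 0, C 10, B 14.
E is ranked last by the fewest voters, so E wins.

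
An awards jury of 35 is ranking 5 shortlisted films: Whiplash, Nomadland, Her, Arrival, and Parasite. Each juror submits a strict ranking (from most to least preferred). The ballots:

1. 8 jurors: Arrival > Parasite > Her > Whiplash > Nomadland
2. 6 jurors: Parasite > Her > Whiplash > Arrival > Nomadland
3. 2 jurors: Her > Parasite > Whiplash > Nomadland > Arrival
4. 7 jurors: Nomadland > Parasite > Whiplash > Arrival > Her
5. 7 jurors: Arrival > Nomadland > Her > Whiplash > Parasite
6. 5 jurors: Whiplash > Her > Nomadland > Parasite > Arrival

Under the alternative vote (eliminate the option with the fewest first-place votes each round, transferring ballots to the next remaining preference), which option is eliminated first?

Round 1: Whiplash 5, Nomadland 7, Her 2, Arrival 15, Parasite 6. Eliminate Her.

Her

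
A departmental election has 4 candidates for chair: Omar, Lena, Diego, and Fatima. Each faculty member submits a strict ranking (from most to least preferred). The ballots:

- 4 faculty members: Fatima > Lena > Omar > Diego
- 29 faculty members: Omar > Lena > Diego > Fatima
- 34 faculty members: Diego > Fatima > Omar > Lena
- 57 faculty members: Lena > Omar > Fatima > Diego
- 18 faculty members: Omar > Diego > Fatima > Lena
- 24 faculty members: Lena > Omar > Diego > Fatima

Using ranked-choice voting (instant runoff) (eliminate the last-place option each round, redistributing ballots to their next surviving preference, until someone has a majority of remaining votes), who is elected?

Lena

Round 1: Omar 47, Lena 81, Diego 34, Fatima 4. Eliminate Fatima.
Round 2: Omar 47, Lena 85, Diego 34. Lena has a majority.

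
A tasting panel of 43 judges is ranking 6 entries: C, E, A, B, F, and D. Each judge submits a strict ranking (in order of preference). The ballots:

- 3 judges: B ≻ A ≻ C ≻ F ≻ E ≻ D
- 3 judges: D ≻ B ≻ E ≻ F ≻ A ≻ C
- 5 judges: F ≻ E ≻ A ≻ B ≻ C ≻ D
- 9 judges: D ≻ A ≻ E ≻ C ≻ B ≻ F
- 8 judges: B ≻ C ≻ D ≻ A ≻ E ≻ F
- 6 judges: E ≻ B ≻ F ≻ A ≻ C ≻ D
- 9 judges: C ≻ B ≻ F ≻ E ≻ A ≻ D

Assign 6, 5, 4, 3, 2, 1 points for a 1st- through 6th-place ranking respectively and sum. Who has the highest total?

C: 3·4 + 3·1 + 5·2 + 9·3 + 8·5 + 6·2 + 9·6 = 158
E: 3·2 + 3·4 + 5·5 + 9·4 + 8·2 + 6·6 + 9·3 = 158
A: 3·5 + 3·2 + 5·4 + 9·5 + 8·3 + 6·3 + 9·2 = 146
B: 3·6 + 3·5 + 5·3 + 9·2 + 8·6 + 6·5 + 9·5 = 189
F: 3·3 + 3·3 + 5·6 + 9·1 + 8·1 + 6·4 + 9·4 = 125
D: 3·1 + 3·6 + 5·1 + 9·6 + 8·4 + 6·1 + 9·1 = 127
B has the highest Borda score (189).

B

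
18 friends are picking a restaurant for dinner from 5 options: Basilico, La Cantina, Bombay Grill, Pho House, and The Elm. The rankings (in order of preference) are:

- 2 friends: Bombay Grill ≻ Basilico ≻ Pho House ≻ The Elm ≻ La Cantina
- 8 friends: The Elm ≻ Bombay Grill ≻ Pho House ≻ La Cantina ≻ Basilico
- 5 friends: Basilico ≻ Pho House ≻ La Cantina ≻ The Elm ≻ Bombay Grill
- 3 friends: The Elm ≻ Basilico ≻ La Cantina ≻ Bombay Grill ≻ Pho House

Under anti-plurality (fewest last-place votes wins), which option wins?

The Elm

Last-place votes: Basilico 8, La Cantina 2, Bombay Grill 5, Pho House 3, The Elm 0.
The Elm is ranked last by the fewest voters, so The Elm wins.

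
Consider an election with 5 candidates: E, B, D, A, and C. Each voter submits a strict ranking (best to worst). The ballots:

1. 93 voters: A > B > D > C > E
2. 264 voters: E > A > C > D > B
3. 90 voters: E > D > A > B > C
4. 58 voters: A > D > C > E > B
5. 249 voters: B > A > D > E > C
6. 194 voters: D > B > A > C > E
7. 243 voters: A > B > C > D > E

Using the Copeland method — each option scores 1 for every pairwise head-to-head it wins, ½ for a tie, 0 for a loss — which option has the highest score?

E: beats C; loses to B, D, and A → score 1.
B: beats E and C; loses to D and A → score 2.
D: beats E, B, and C; loses to A → score 3.
A: beats E, B, D, and C → score 4.
C: loses to E, B, D, and A → score 0.
A has the best pairwise record.

A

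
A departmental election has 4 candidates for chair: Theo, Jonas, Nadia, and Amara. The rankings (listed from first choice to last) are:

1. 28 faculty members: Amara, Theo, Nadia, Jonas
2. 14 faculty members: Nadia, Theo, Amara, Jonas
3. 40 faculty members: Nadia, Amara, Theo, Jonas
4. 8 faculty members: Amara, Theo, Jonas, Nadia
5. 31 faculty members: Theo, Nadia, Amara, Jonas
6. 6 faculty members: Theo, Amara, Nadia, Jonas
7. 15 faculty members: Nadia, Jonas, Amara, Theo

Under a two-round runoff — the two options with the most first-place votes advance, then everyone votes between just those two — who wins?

Round 1 first-place votes: Theo 37, Jonas 0, Nadia 69, Amara 36.
Nadia and Theo advance.
Runoff: Nadia is preferred to Theo by 69 voters; Theo by 73.
Theo wins the runoff.

Theo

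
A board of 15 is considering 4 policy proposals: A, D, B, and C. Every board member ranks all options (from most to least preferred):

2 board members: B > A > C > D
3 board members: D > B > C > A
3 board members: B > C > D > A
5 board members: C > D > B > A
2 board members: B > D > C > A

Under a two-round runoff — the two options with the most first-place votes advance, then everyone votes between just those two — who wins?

B

Round 1 first-place votes: A 0, D 3, B 7, C 5.
B and C advance.
Runoff: B is preferred to C by 10 voters; C by 5.
B wins the runoff.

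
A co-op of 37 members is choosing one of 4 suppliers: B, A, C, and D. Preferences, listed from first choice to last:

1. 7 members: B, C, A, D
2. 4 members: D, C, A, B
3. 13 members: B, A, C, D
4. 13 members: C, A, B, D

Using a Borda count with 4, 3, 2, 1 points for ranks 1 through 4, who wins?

B: 7·4 + 4·1 + 13·4 + 13·2 = 110
A: 7·2 + 4·2 + 13·3 + 13·3 = 100
C: 7·3 + 4·3 + 13·2 + 13·4 = 111
D: 7·1 + 4·4 + 13·1 + 13·1 = 49
C has the highest Borda score (111).

C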